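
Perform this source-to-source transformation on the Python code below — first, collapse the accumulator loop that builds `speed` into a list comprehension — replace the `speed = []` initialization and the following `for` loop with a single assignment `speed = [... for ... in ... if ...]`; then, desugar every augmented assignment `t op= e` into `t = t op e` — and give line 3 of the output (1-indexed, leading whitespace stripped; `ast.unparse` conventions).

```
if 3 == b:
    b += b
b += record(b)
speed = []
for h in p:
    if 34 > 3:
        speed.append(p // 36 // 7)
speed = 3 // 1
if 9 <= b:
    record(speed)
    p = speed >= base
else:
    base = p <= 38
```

Transformed code:
if 3 == b:
    b = b + b
b = b + record(b)
speed = [p // 36 // 7 for h in p if 34 > 3]
speed = 3 // 1
if 9 <= b:
    record(speed)
    p = speed >= base
else:
    base = p <= 38

b = b + record(b)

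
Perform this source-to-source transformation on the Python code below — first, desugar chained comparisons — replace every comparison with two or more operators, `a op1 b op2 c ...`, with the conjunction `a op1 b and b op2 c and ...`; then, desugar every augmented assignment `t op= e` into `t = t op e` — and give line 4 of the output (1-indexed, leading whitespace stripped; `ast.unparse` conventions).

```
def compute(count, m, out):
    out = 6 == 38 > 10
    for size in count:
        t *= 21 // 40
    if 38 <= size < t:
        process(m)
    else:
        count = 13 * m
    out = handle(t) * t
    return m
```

t = t * (21 // 40)

Transformed code:
def compute(count, m, out):
    out = 6 == 38 and 38 > 10
    for size in count:
        t = t * (21 // 40)
    if 38 <= size and size < t:
        process(m)
    else:
        count = 13 * m
    out = handle(t) * t
    return m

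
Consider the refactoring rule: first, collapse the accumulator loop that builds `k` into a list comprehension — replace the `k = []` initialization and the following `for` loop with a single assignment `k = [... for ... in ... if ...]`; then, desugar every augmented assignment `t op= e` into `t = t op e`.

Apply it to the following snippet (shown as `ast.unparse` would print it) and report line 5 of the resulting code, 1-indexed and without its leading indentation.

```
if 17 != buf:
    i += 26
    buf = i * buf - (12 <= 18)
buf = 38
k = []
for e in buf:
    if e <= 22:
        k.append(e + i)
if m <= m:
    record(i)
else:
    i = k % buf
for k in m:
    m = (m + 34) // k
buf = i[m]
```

Transformed code:
if 17 != buf:
    i = i + 26
    buf = i * buf - (12 <= 18)
buf = 38
k = [e + i for e in buf if e <= 22]
if m <= m:
    record(i)
else:
    i = k % buf
for k in m:
    m = (m + 34) // k
buf = i[m]

k = [e + i for e in buf if e <= 22]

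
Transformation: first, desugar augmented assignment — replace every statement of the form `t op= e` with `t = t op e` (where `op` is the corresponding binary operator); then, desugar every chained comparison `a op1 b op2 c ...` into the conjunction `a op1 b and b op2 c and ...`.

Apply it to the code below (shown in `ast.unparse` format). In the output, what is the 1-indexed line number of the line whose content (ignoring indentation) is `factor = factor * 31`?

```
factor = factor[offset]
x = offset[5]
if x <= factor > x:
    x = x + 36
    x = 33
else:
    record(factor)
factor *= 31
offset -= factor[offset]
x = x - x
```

Transformed code:
factor = factor[offset]
x = offset[5]
if x <= factor and factor > x:
    x = x + 36
    x = 33
else:
    record(factor)
factor = factor * 31
offset = offset - factor[offset]
x = x - x

8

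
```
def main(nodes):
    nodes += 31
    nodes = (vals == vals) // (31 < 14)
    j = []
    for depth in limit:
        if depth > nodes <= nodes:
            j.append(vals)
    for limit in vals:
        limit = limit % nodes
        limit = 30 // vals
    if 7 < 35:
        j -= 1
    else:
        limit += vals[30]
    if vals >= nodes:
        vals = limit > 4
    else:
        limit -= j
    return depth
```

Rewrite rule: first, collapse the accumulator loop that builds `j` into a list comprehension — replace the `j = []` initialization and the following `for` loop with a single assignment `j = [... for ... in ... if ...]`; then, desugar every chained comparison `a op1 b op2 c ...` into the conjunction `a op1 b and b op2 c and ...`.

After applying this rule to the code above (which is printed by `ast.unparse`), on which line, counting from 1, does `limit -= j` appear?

Transformed code:
def main(nodes):
    nodes += 31
    nodes = (vals == vals) // (31 < 14)
    j = [vals for depth in limit if depth > nodes and nodes <= nodes]
    for limit in vals:
        limit = limit % nodes
        limit = 30 // vals
    if 7 < 35:
        j -= 1
    else:
        limit += vals[30]
    if vals >= nodes:
        vals = limit > 4
    else:
        limit -= j
    return depth

15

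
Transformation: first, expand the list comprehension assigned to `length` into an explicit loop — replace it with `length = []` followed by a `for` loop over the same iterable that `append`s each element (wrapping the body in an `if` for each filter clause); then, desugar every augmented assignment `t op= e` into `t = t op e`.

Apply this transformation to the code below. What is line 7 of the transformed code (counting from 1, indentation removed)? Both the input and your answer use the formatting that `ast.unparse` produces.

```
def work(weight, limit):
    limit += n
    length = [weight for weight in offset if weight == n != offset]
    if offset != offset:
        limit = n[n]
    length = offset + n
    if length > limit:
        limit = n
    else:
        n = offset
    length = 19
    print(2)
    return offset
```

if offset != offset:

Transformed code:
def work(weight, limit):
    limit = limit + n
    length = []
    for weight in offset:
        if weight == n != offset:
            length.append(weight)
    if offset != offset:
        limit = n[n]
    length = offset + n
    if length > limit:
        limit = n
    else:
        n = offset
    length = 19
    print(2)
    return offset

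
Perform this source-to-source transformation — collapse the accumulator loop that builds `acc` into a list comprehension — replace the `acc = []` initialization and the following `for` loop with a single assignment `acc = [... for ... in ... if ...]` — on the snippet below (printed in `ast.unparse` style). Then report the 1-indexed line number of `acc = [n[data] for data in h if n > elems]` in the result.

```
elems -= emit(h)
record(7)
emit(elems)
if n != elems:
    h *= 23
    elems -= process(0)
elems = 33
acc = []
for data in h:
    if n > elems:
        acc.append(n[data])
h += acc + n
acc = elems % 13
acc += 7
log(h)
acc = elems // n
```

8

Transformed code:
elems -= emit(h)
record(7)
emit(elems)
if n != elems:
    h *= 23
    elems -= process(0)
elems = 33
acc = [n[data] for data in h if n > elems]
h += acc + n
acc = elems % 13
acc += 7
log(h)
acc = elems // n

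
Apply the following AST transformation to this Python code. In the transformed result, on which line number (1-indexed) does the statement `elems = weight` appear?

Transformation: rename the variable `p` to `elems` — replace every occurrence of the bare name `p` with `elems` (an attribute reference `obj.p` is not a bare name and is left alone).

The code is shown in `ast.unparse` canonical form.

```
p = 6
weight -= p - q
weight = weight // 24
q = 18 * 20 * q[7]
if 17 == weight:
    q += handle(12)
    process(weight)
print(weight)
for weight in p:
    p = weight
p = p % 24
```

10

Transformed code:
elems = 6
weight -= elems - q
weight = weight // 24
q = 18 * 20 * q[7]
if 17 == weight:
    q += handle(12)
    process(weight)
print(weight)
for weight in elems:
    elems = weight
elems = elems % 24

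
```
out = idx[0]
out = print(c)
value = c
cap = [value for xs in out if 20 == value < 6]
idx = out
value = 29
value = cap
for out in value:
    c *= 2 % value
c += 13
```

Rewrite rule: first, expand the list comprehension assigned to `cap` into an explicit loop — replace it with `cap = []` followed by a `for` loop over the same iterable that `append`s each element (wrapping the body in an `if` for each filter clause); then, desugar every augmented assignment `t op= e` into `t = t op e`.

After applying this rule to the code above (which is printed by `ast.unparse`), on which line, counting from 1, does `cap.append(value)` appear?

7

Transformed code:
out = idx[0]
out = print(c)
value = c
cap = []
for xs in out:
    if 20 == value < 6:
        cap.append(value)
idx = out
value = 29
value = cap
for out in value:
    c = c * (2 % value)
c = c + 13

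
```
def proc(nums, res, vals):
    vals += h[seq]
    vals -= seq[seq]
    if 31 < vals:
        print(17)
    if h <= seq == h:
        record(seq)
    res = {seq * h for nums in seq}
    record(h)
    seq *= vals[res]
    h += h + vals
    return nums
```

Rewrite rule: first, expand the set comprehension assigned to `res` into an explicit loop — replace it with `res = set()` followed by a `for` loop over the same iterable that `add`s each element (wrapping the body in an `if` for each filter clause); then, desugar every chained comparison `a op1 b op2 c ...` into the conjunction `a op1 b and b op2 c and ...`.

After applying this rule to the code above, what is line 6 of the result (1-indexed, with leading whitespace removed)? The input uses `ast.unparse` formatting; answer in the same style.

Transformed code:
def proc(nums, res, vals):
    vals += h[seq]
    vals -= seq[seq]
    if 31 < vals:
        print(17)
    if h <= seq and seq == h:
        record(seq)
    res = set()
    for nums in seq:
        res.add(seq * h)
    record(h)
    seq *= vals[res]
    h += h + vals
    return nums

if h <= seq and seq == h:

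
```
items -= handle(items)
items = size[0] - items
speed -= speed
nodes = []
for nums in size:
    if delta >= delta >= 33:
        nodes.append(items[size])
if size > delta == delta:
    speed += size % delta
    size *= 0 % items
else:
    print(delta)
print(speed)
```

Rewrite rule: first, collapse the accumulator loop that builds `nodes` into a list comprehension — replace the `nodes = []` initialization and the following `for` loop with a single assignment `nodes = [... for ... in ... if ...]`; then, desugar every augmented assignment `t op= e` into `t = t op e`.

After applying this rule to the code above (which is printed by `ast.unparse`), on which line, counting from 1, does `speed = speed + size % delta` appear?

6

Transformed code:
items = items - handle(items)
items = size[0] - items
speed = speed - speed
nodes = [items[size] for nums in size if delta >= delta >= 33]
if size > delta == delta:
    speed = speed + size % delta
    size = size * (0 % items)
else:
    print(delta)
print(speed)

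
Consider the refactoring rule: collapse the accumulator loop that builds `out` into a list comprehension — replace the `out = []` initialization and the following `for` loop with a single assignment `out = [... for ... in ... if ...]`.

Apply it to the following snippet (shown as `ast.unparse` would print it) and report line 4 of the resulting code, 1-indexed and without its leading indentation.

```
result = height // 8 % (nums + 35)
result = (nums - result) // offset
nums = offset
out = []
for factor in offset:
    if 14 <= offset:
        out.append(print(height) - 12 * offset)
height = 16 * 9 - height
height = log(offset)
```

Transformed code:
result = height // 8 % (nums + 35)
result = (nums - result) // offset
nums = offset
out = [print(height) - 12 * offset for factor in offset if 14 <= offset]
height = 16 * 9 - height
height = log(offset)

out = [print(height) - 12 * offset for factor in offset if 14 <= offset]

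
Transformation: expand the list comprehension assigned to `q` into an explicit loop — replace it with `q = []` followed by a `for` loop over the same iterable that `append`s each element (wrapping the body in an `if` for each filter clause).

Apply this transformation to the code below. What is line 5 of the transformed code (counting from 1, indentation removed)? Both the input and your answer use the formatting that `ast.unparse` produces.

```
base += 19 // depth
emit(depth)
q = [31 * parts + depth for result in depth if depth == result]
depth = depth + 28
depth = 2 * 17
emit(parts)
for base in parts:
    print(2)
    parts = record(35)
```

Transformed code:
base += 19 // depth
emit(depth)
q = []
for result in depth:
    if depth == result:
        q.append(31 * parts + depth)
depth = depth + 28
depth = 2 * 17
emit(parts)
for base in parts:
    print(2)
    parts = record(35)

if depth == result:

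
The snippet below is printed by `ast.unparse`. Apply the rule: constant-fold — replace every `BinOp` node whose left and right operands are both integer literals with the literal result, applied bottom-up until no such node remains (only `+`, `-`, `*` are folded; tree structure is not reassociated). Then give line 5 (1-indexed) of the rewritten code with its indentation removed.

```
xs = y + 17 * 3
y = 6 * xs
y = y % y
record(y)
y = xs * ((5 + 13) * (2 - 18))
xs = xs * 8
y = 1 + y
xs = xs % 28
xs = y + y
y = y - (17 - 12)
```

y = xs * -288

Transformed code:
xs = y + 51
y = 6 * xs
y = y % y
record(y)
y = xs * -288
xs = xs * 8
y = 1 + y
xs = xs % 28
xs = y + y
y = y - 5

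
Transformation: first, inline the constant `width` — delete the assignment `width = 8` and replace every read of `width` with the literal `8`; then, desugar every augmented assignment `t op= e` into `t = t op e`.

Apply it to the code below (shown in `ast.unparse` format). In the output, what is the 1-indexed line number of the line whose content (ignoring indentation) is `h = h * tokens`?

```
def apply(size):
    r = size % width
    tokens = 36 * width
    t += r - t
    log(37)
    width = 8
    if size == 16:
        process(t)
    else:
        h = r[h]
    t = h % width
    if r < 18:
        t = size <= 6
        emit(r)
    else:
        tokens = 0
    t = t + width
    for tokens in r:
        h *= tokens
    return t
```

18

Transformed code:
def apply(size):
    r = size % 8
    tokens = 36 * 8
    t = t + (r - t)
    log(37)
    if size == 16:
        process(t)
    else:
        h = r[h]
    t = h % 8
    if r < 18:
        t = size <= 6
        emit(r)
    else:
        tokens = 0
    t = t + 8
    for tokens in r:
        h = h * tokens
    return t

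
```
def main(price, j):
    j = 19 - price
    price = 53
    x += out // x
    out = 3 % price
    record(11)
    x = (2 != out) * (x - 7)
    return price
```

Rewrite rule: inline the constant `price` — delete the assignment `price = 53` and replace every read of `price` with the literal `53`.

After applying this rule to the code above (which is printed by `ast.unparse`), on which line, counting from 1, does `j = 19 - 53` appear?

2

Transformed code:
def main(price, j):
    j = 19 - 53
    x += out // x
    out = 3 % 53
    record(11)
    x = (2 != out) * (x - 7)
    return 53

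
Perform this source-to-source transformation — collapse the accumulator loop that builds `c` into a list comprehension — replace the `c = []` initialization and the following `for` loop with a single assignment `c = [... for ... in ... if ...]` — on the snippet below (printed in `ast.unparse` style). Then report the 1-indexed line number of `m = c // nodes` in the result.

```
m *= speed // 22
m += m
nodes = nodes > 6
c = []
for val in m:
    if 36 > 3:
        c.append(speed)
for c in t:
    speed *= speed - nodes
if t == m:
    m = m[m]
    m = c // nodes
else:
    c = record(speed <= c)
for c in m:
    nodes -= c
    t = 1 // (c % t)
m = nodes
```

Transformed code:
m *= speed // 22
m += m
nodes = nodes > 6
c = [speed for val in m if 36 > 3]
for c in t:
    speed *= speed - nodes
if t == m:
    m = m[m]
    m = c // nodes
else:
    c = record(speed <= c)
for c in m:
    nodes -= c
    t = 1 // (c % t)
m = nodes

9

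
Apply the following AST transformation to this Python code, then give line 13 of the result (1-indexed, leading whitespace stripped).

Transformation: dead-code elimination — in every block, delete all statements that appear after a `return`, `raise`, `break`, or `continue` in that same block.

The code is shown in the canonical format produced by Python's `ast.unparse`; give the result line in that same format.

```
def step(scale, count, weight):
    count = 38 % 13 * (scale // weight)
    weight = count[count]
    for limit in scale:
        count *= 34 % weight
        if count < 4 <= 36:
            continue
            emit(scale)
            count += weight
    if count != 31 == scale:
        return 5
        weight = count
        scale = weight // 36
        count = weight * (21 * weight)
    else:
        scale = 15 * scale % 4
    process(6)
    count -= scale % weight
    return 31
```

count -= scale % weight

Transformed code:
def step(scale, count, weight):
    count = 38 % 13 * (scale // weight)
    weight = count[count]
    for limit in scale:
        count *= 34 % weight
        if count < 4 <= 36:
            continue
    if count != 31 == scale:
        return 5
    else:
        scale = 15 * scale % 4
    process(6)
    count -= scale % weight
    return 31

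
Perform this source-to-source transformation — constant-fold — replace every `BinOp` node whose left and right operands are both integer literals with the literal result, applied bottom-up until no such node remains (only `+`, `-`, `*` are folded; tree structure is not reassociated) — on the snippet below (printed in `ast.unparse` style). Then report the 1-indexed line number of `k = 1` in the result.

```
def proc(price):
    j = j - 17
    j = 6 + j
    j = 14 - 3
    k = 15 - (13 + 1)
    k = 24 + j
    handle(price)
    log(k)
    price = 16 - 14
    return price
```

Transformed code:
def proc(price):
    j = j - 17
    j = 6 + j
    j = 11
    k = 1
    k = 24 + j
    handle(price)
    log(k)
    price = 2
    return price

5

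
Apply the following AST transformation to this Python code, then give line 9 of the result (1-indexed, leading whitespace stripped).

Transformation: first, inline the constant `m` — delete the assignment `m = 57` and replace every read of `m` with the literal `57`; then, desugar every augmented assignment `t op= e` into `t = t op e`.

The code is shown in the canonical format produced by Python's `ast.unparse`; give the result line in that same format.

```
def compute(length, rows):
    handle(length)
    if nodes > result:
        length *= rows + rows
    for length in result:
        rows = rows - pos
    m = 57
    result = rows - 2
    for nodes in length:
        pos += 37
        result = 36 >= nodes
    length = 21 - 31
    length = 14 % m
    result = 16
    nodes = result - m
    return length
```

Transformed code:
def compute(length, rows):
    handle(length)
    if nodes > result:
        length = length * (rows + rows)
    for length in result:
        rows = rows - pos
    result = rows - 2
    for nodes in length:
        pos = pos + 37
        result = 36 >= nodes
    length = 21 - 31
    length = 14 % 57
    result = 16
    nodes = result - 57
    return length

pos = pos + 37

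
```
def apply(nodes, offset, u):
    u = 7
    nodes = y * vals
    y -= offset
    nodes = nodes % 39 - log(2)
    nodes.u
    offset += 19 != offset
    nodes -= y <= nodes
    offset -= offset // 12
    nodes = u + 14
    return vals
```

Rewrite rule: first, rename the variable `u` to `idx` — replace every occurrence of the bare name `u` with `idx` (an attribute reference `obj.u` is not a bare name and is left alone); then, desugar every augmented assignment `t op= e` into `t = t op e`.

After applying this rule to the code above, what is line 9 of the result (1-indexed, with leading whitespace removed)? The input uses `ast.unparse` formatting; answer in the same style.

Transformed code:
def apply(nodes, offset, idx):
    idx = 7
    nodes = y * vals
    y = y - offset
    nodes = nodes % 39 - log(2)
    nodes.u
    offset = offset + (19 != offset)
    nodes = nodes - (y <= nodes)
    offset = offset - offset // 12
    nodes = idx + 14
    return vals

offset = offset - offset // 12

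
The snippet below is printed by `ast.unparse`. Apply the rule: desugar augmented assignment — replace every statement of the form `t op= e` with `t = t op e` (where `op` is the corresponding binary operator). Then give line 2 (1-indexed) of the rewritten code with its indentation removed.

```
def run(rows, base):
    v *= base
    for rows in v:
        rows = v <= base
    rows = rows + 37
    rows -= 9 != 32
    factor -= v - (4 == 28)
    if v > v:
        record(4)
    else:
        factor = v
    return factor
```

v = v * base

Transformed code:
def run(rows, base):
    v = v * base
    for rows in v:
        rows = v <= base
    rows = rows + 37
    rows = rows - (9 != 32)
    factor = factor - (v - (4 == 28))
    if v > v:
        record(4)
    else:
        factor = v
    return factor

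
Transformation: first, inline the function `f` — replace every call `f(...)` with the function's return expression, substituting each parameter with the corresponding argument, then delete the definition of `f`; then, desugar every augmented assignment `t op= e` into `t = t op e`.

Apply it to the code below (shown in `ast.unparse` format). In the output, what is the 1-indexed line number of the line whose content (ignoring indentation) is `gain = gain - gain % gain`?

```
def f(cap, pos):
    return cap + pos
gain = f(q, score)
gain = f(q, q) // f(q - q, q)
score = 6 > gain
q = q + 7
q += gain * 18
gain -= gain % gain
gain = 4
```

Transformed code:
gain = q + score
gain = (q + q) // (q - q + q)
score = 6 > gain
q = q + 7
q = q + gain * 18
gain = gain - gain % gain
gain = 4

6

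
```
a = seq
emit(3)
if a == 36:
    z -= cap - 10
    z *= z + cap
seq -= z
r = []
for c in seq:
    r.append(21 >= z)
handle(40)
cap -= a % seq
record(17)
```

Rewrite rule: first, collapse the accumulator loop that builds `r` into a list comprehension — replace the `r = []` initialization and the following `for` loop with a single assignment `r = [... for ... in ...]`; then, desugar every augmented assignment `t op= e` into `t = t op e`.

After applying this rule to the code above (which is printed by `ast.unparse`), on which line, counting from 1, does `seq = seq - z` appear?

6

Transformed code:
a = seq
emit(3)
if a == 36:
    z = z - (cap - 10)
    z = z * (z + cap)
seq = seq - z
r = [21 >= z for c in seq]
handle(40)
cap = cap - a % seq
record(17)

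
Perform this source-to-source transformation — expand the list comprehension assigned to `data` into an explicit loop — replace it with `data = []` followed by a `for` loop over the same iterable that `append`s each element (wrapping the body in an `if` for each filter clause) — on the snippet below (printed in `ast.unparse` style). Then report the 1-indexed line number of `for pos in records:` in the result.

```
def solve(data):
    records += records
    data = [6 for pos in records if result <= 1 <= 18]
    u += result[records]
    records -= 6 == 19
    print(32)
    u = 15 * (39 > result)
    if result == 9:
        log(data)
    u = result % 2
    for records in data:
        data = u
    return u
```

Transformed code:
def solve(data):
    records += records
    data = []
    for pos in records:
        if result <= 1 <= 18:
            data.append(6)
    u += result[records]
    records -= 6 == 19
    print(32)
    u = 15 * (39 > result)
    if result == 9:
        log(data)
    u = result % 2
    for records in data:
        data = u
    return u

4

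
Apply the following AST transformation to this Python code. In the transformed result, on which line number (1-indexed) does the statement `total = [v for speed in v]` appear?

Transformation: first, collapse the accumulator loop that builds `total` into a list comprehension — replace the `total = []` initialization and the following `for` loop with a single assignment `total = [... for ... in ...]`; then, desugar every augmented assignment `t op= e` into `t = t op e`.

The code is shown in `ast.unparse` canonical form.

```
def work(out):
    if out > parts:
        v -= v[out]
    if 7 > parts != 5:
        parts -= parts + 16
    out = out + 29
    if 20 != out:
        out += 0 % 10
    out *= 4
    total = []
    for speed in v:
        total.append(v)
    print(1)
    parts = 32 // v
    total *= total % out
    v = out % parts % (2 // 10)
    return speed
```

10

Transformed code:
def work(out):
    if out > parts:
        v = v - v[out]
    if 7 > parts != 5:
        parts = parts - (parts + 16)
    out = out + 29
    if 20 != out:
        out = out + 0 % 10
    out = out * 4
    total = [v for speed in v]
    print(1)
    parts = 32 // v
    total = total * (total % out)
    v = out % parts % (2 // 10)
    return speed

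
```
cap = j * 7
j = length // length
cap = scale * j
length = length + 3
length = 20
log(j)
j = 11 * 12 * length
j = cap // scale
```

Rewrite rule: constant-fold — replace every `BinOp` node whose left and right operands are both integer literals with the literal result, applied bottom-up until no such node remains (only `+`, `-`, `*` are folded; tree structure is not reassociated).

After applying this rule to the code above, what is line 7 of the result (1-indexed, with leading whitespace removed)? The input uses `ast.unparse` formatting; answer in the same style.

j = 132 * length

Transformed code:
cap = j * 7
j = length // length
cap = scale * j
length = length + 3
length = 20
log(j)
j = 132 * length
j = cap // scale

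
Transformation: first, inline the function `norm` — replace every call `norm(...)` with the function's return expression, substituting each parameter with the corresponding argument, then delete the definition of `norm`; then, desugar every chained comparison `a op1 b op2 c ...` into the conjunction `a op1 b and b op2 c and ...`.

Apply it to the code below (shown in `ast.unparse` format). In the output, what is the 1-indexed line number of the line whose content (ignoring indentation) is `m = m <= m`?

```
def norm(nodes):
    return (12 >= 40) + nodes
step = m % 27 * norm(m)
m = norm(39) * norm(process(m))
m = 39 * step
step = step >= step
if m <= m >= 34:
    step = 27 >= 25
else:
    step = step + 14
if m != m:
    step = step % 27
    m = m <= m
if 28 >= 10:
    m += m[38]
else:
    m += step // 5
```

Transformed code:
step = m % 27 * ((12 >= 40) + m)
m = ((12 >= 40) + 39) * ((12 >= 40) + process(m))
m = 39 * step
step = step >= step
if m <= m and m >= 34:
    step = 27 >= 25
else:
    step = step + 14
if m != m:
    step = step % 27
    m = m <= m
if 28 >= 10:
    m += m[38]
else:
    m += step // 5

11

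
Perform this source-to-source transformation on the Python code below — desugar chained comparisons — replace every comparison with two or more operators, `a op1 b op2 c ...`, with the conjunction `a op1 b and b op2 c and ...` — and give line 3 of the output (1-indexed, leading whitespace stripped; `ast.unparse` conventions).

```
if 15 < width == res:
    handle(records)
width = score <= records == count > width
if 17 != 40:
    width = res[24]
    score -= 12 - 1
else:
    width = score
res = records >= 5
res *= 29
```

width = score <= records and records == count and (count > width)

Transformed code:
if 15 < width and width == res:
    handle(records)
width = score <= records and records == count and (count > width)
if 17 != 40:
    width = res[24]
    score -= 12 - 1
else:
    width = score
res = records >= 5
res *= 29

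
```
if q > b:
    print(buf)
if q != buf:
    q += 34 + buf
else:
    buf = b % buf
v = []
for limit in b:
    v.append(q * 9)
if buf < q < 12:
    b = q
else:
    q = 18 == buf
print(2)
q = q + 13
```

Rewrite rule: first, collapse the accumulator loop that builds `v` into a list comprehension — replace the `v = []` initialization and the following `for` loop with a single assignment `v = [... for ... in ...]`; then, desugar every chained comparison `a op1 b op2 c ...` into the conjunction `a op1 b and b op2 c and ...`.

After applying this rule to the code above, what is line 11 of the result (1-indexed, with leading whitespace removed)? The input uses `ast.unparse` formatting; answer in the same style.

q = 18 == buf

Transformed code:
if q > b:
    print(buf)
if q != buf:
    q += 34 + buf
else:
    buf = b % buf
v = [q * 9 for limit in b]
if buf < q and q < 12:
    b = q
else:
    q = 18 == buf
print(2)
q = q + 13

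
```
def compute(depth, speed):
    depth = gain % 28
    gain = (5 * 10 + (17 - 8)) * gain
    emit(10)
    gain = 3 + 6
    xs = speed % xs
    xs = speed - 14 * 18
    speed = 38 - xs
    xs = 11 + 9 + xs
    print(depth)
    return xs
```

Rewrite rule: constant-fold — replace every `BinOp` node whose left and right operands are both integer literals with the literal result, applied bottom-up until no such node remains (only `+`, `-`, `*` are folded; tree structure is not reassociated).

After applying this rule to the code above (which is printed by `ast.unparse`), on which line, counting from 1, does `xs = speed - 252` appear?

Transformed code:
def compute(depth, speed):
    depth = gain % 28
    gain = 59 * gain
    emit(10)
    gain = 9
    xs = speed % xs
    xs = speed - 252
    speed = 38 - xs
    xs = 20 + xs
    print(depth)
    return xs

7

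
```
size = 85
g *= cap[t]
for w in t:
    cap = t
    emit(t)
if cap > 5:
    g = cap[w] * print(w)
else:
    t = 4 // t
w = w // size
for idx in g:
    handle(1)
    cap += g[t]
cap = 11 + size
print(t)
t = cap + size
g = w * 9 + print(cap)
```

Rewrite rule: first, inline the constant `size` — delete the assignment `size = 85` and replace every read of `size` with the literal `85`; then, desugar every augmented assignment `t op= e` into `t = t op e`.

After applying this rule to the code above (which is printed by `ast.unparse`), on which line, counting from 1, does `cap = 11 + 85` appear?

13

Transformed code:
g = g * cap[t]
for w in t:
    cap = t
    emit(t)
if cap > 5:
    g = cap[w] * print(w)
else:
    t = 4 // t
w = w // 85
for idx in g:
    handle(1)
    cap = cap + g[t]
cap = 11 + 85
print(t)
t = cap + 85
g = w * 9 + print(cap)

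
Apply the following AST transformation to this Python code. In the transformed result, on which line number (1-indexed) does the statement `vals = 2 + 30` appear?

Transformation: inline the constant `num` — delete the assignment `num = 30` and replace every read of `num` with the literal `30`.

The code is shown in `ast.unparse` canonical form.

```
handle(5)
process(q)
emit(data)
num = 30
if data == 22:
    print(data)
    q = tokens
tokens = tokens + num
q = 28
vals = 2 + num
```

Transformed code:
handle(5)
process(q)
emit(data)
if data == 22:
    print(data)
    q = tokens
tokens = tokens + 30
q = 28
vals = 2 + 30

9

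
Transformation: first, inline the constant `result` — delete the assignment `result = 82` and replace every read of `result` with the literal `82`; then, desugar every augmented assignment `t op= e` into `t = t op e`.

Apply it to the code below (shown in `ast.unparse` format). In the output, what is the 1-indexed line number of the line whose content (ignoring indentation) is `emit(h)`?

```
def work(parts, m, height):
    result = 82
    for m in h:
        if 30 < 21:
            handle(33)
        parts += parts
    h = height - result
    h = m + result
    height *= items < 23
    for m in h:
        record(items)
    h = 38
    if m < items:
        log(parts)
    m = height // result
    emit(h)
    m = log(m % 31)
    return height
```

Transformed code:
def work(parts, m, height):
    for m in h:
        if 30 < 21:
            handle(33)
        parts = parts + parts
    h = height - 82
    h = m + 82
    height = height * (items < 23)
    for m in h:
        record(items)
    h = 38
    if m < items:
        log(parts)
    m = height // 82
    emit(h)
    m = log(m % 31)
    return height

15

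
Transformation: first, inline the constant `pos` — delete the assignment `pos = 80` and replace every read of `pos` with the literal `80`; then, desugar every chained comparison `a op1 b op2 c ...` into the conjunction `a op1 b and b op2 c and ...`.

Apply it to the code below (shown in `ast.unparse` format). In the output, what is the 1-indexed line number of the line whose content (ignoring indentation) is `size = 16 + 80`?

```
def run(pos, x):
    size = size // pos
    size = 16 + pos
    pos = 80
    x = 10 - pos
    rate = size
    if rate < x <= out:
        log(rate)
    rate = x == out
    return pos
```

3

Transformed code:
def run(pos, x):
    size = size // 80
    size = 16 + 80
    x = 10 - 80
    rate = size
    if rate < x and x <= out:
        log(rate)
    rate = x == out
    return 80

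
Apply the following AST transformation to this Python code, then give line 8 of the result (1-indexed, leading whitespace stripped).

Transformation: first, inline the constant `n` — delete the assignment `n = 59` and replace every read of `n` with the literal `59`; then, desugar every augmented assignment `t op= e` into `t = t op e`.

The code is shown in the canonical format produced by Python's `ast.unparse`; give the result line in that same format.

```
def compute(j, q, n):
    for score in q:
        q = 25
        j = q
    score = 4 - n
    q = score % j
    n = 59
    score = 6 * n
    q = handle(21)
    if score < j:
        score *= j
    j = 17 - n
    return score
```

q = handle(21)

Transformed code:
def compute(j, q, n):
    for score in q:
        q = 25
        j = q
    score = 4 - 59
    q = score % j
    score = 6 * 59
    q = handle(21)
    if score < j:
        score = score * j
    j = 17 - 59
    return score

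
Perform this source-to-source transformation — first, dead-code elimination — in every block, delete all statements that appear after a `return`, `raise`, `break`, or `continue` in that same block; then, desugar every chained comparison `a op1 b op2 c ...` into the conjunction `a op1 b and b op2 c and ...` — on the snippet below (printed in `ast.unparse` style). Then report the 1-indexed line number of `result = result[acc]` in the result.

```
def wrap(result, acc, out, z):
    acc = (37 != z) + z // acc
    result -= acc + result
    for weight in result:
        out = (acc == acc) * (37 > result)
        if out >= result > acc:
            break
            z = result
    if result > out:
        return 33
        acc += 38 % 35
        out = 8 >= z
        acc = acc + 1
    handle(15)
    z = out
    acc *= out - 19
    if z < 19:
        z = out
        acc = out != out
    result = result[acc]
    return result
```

16

Transformed code:
def wrap(result, acc, out, z):
    acc = (37 != z) + z // acc
    result -= acc + result
    for weight in result:
        out = (acc == acc) * (37 > result)
        if out >= result and result > acc:
            break
    if result > out:
        return 33
    handle(15)
    z = out
    acc *= out - 19
    if z < 19:
        z = out
        acc = out != out
    result = result[acc]
    return result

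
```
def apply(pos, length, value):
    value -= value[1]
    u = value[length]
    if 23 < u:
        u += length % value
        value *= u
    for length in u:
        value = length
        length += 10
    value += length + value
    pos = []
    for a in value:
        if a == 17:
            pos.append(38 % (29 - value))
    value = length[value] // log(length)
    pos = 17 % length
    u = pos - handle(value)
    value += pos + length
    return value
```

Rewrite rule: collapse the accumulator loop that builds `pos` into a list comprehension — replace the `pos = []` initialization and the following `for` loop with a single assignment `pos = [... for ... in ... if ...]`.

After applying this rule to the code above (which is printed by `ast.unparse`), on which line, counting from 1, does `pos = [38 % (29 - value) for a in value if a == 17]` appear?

Transformed code:
def apply(pos, length, value):
    value -= value[1]
    u = value[length]
    if 23 < u:
        u += length % value
        value *= u
    for length in u:
        value = length
        length += 10
    value += length + value
    pos = [38 % (29 - value) for a in value if a == 17]
    value = length[value] // log(length)
    pos = 17 % length
    u = pos - handle(value)
    value += pos + length
    return value

11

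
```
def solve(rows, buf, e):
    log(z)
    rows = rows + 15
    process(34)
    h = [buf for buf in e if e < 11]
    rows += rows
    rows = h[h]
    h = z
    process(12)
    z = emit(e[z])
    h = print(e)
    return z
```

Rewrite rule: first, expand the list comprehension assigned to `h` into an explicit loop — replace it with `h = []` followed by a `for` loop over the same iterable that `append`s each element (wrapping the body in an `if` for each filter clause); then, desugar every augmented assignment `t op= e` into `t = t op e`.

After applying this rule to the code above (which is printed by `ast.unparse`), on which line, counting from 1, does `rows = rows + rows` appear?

Transformed code:
def solve(rows, buf, e):
    log(z)
    rows = rows + 15
    process(34)
    h = []
    for buf in e:
        if e < 11:
            h.append(buf)
    rows = rows + rows
    rows = h[h]
    h = z
    process(12)
    z = emit(e[z])
    h = print(e)
    return z

9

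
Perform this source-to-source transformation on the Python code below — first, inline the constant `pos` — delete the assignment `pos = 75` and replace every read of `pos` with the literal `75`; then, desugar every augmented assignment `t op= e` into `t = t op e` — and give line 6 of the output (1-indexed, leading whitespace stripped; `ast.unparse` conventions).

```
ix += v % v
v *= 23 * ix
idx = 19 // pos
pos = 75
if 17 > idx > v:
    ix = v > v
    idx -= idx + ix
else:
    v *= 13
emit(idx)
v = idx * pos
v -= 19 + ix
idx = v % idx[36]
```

idx = idx - (idx + ix)

Transformed code:
ix = ix + v % v
v = v * (23 * ix)
idx = 19 // 75
if 17 > idx > v:
    ix = v > v
    idx = idx - (idx + ix)
else:
    v = v * 13
emit(idx)
v = idx * 75
v = v - (19 + ix)
idx = v % idx[36]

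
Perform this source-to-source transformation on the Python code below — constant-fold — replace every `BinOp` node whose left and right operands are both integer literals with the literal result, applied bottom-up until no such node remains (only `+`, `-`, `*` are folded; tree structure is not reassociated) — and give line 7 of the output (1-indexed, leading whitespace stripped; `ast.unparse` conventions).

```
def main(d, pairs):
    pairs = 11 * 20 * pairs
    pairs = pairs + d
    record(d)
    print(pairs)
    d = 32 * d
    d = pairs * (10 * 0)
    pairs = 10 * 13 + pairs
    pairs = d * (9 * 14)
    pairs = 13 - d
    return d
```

d = pairs * 0

Transformed code:
def main(d, pairs):
    pairs = 220 * pairs
    pairs = pairs + d
    record(d)
    print(pairs)
    d = 32 * d
    d = pairs * 0
    pairs = 130 + pairs
    pairs = d * 126
    pairs = 13 - d
    return d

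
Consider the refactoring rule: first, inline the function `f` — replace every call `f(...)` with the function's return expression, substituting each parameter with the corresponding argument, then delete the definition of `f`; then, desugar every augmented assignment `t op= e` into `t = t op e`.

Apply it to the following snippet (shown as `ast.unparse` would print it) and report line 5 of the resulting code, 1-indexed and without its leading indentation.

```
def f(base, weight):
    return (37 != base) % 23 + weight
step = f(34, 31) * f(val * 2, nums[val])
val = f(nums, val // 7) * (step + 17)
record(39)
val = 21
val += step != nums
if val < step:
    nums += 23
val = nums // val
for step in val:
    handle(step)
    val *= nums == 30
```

val = val + (step != nums)

Transformed code:
step = ((37 != 34) % 23 + 31) * ((37 != val * 2) % 23 + nums[val])
val = ((37 != nums) % 23 + val // 7) * (step + 17)
record(39)
val = 21
val = val + (step != nums)
if val < step:
    nums = nums + 23
val = nums // val
for step in val:
    handle(step)
    val = val * (nums == 30)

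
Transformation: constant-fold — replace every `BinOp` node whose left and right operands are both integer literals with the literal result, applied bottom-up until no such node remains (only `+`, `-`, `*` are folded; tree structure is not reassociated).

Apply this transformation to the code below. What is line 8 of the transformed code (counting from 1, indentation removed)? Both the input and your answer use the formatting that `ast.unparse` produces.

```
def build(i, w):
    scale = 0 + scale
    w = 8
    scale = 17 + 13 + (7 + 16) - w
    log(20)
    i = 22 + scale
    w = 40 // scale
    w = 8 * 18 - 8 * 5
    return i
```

w = 104

Transformed code:
def build(i, w):
    scale = 0 + scale
    w = 8
    scale = 53 - w
    log(20)
    i = 22 + scale
    w = 40 // scale
    w = 104
    return i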